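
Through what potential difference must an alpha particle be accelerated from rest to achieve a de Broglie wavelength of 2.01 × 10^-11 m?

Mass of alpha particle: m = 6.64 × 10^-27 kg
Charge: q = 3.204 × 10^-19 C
2.55 × 10^-1 V

From λ = h/√(2mqV), we solve for V:

λ² = h²/(2mqV)
V = h²/(2mqλ²)
V = (6.626 × 10^-34 J·s)² / (2 × 6.64 × 10^-27 kg × 3.204 × 10^-19 C × (2.01 × 10^-11 m)²)
V = 2.55 × 10^-1 V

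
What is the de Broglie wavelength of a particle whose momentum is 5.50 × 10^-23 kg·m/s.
1.20 × 10^-11 m

Using the de Broglie relation λ = h/p:

λ = h/p
λ = (6.626 × 10^-34 J·s) / (5.50 × 10^-23 kg·m/s)
λ = 1.20 × 10^-11 m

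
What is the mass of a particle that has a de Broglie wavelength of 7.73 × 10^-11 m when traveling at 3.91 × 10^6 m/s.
2.19 × 10^-30 kg

From the de Broglie relation λ = h/(mv), we solve for m:

m = h/(λv)
m = (6.626 × 10^-34 J·s) / (7.73 × 10^-11 m × 3.91 × 10^6 m/s)
m = 2.19 × 10^-30 kg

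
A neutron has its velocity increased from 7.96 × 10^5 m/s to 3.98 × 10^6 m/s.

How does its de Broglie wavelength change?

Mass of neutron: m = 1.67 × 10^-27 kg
The wavelength decreases by a factor of 5.

Using λ = h/(mv):

Initial wavelength: λ₁ = h/(mv₁) = 4.98 × 10^-13 m
Final wavelength: λ₂ = h/(mv₂) = 9.97 × 10^-14 m

Since λ ∝ 1/v, when velocity increases by a factor of 5, the wavelength decreases by a factor of 5.

λ₂/λ₁ = v₁/v₂ = 1/5

The wavelength decreases by a factor of 5.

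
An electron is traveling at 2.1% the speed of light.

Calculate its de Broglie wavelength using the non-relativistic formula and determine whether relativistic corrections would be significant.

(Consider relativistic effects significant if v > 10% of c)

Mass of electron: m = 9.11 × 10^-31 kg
No, relativistic corrections are not needed.

Using the non-relativistic de Broglie formula λ = h/(mv):

v = 2.1% × c = 6.296 × 10^6 m/s

λ = h/(mv)
λ = (6.626 × 10^-34 J·s) / (9.11 × 10^-31 kg × 6.296 × 10^6 m/s)
λ = 1.16 × 10^-10 m

Since v = 2.1% of c < 10% of c, relativistic corrections are NOT significant and this non-relativistic result is a good approximation.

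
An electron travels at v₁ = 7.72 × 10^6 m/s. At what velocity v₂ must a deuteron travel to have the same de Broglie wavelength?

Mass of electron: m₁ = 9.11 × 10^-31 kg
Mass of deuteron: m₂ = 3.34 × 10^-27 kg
v₂ = 2.11 × 10^3 m/s

For equal de Broglie wavelengths: λ₁ = λ₂

h/(m₁v₁) = h/(m₂v₂)
m₁v₁ = m₂v₂
v₂ = v₁ · (m₁/m₂)

v₂ = 7.72 × 10^6 m/s × (9.11 × 10^-31 kg / 3.34 × 10^-27 kg)
v₂ = 2.11 × 10^3 m/s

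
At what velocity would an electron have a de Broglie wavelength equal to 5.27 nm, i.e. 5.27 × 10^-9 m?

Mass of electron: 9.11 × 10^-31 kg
1.38 × 10^5 m/s

From λ = h/(mv), solve for v:

v = h/(mλ)
v = (6.626 × 10^-34 J·s) / (9.11 × 10^-31 kg × 5.27 × 10^-9 m)
v = 1.38 × 10^5 m/s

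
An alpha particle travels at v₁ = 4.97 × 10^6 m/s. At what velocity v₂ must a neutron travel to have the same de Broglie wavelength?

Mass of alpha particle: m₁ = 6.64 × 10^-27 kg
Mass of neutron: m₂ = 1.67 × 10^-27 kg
v₂ = 1.98 × 10^7 m/s

For equal de Broglie wavelengths: λ₁ = λ₂

h/(m₁v₁) = h/(m₂v₂)
m₁v₁ = m₂v₂
v₂ = v₁ · (m₁/m₂)

v₂ = 4.97 × 10^6 m/s × (6.64 × 10^-27 kg / 1.67 × 10^-27 kg)
v₂ = 1.98 × 10^7 m/s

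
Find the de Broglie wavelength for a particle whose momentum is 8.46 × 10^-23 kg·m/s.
7.83 × 10^-12 m

Using the de Broglie relation λ = h/p:

λ = h/p
λ = (6.626 × 10^-34 J·s) / (8.46 × 10^-23 kg·m/s)
λ = 7.83 × 10^-12 m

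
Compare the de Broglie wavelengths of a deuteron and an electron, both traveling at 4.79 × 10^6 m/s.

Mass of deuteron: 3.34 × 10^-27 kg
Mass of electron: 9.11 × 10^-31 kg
The electron has the longer wavelength.

Using λ = h/(mv), since both particles have the same velocity, the wavelength depends only on mass.

For deuteron: λ₁ = h/(m₁v) = 4.14 × 10^-14 m
For electron: λ₂ = h/(m₂v) = 1.52 × 10^-10 m

Since λ ∝ 1/m at constant velocity, the lighter particle has the longer wavelength.

The electron has the longer de Broglie wavelength.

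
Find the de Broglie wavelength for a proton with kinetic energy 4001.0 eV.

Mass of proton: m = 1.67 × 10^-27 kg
4.53 × 10^-13 m

Using λ = h/√(2mKE):

First convert KE to Joules: KE = 4001.0 eV = 6.410 × 10^-16 J

λ = h/√(2mKE)
λ = (6.626 × 10^-34 J·s) / √(2 × 1.67 × 10^-27 kg × 6.410 × 10^-16 J)
λ = 4.53 × 10^-13 m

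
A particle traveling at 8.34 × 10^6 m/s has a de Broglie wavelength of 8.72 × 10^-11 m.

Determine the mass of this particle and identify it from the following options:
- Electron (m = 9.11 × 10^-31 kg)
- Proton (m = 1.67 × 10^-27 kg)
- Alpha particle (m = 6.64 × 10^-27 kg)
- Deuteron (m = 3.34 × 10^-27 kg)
The particle is an electron.

From λ = h/(mv), solve for mass:

m = h/(λv)
m = (6.626 × 10^-34 J·s) / (8.72 × 10^-11 m × 8.34 × 10^6 m/s)
m = 9.11 × 10^-31 kg

Comparing with the listed masses, this is closest to an electron.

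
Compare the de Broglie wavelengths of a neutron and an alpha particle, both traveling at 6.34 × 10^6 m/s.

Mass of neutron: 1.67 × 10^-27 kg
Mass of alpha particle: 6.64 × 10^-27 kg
The neutron has the longer wavelength.

Using λ = h/(mv), since both particles have the same velocity, the wavelength depends only on mass.

For neutron: λ₁ = h/(m₁v) = 6.26 × 10^-14 m
For alpha particle: λ₂ = h/(m₂v) = 1.57 × 10^-14 m

Since λ ∝ 1/m at constant velocity, the lighter particle has the longer wavelength.

The neutron has the longer de Broglie wavelength.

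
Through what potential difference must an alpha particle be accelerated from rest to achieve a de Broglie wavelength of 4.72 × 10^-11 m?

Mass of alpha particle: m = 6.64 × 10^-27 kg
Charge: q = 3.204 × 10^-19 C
4.63 × 10^-2 V

From λ = h/√(2mqV), we solve for V:

λ² = h²/(2mqV)
V = h²/(2mqλ²)
V = (6.626 × 10^-34 J·s)² / (2 × 6.64 × 10^-27 kg × 3.204 × 10^-19 C × (4.72 × 10^-11 m)²)
V = 4.63 × 10^-2 V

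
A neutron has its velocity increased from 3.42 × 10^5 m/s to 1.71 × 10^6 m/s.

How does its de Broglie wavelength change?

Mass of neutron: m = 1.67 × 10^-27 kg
The wavelength decreases by a factor of 5.

Using λ = h/(mv):

Initial wavelength: λ₁ = h/(mv₁) = 1.16 × 10^-12 m
Final wavelength: λ₂ = h/(mv₂) = 2.32 × 10^-13 m

Since λ ∝ 1/v, when velocity increases by a factor of 5, the wavelength decreases by a factor of 5.

λ₂/λ₁ = v₁/v₂ = 1/5

The wavelength decreases by a factor of 5.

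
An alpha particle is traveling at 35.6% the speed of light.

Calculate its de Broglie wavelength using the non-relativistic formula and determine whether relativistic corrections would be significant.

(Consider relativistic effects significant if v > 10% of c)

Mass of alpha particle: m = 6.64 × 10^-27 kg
Yes, relativistic corrections are needed.

Using the non-relativistic de Broglie formula λ = h/(mv):

v = 35.6% × c = 1.067 × 10^8 m/s

λ = h/(mv)
λ = (6.626 × 10^-34 J·s) / (6.64 × 10^-27 kg × 1.067 × 10^8 m/s)
λ = 9.35 × 10^-16 m

Since v = 35.6% of c > 10% of c, relativistic corrections ARE significant and the actual wavelength would differ from this non-relativistic estimate.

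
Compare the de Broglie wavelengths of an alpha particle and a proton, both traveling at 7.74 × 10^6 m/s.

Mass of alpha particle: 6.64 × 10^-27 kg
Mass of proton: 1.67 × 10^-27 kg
The proton has the longer wavelength.

Using λ = h/(mv), since both particles have the same velocity, the wavelength depends only on mass.

For alpha particle: λ₁ = h/(m₁v) = 1.29 × 10^-14 m
For proton: λ₂ = h/(m₂v) = 5.13 × 10^-14 m

Since λ ∝ 1/m at constant velocity, the lighter particle has the longer wavelength.

The proton has the longer de Broglie wavelength.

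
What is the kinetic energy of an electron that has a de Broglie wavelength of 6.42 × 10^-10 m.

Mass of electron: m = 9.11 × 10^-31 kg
5.85 × 10^-19 J (or 3.65 eV)

From λ = h/√(2mKE), we solve for KE:

λ² = h²/(2mKE)
KE = h²/(2mλ²)
KE = (6.626 × 10^-34 J·s)² / (2 × 9.11 × 10^-31 kg × (6.42 × 10^-10 m)²)
KE = 5.85 × 10^-19 J
KE = 3.65 eV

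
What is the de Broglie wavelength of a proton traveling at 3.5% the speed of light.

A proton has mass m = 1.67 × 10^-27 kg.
3.78 × 10^-14 m

Using the de Broglie relation λ = h/(mv):

v = 3.5% × c = 1.049 × 10^7 m/s

λ = h/(mv)
λ = (6.626 × 10^-34 J·s) / (1.67 × 10^-27 kg × 1.049 × 10^7 m/s)
λ = 3.78 × 10^-14 m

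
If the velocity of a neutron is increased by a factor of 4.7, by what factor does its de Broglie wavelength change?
The wavelength decreases by a factor of 4.7.

From λ = h/(mv), the wavelength is inversely proportional to velocity:

λ ∝ 1/v

If v → 4.7v, then λ → λ/4.7

When velocity is increased by a factor of 4.7, the wavelength decreases by a factor of 4.7.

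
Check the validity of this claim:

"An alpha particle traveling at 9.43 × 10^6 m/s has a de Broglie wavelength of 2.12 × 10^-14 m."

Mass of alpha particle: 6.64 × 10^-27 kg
False

The claim is incorrect.

Using λ = h/(mv):
λ = (6.626 × 10^-34 J·s) / (6.64 × 10^-27 kg × 9.43 × 10^6 m/s)
λ = 1.06 × 10^-14 m

The actual wavelength differs from the claimed 2.12 × 10^-14 m.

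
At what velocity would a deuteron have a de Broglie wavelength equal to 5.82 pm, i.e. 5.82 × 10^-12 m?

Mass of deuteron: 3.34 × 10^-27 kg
3.41 × 10^4 m/s

From λ = h/(mv), solve for v:

v = h/(mλ)
v = (6.626 × 10^-34 J·s) / (3.34 × 10^-27 kg × 5.82 × 10^-12 m)
v = 3.41 × 10^4 m/s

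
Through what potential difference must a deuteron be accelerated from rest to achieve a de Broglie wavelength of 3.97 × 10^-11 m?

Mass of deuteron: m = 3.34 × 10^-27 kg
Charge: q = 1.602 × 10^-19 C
2.60 × 10^-1 V

From λ = h/√(2mqV), we solve for V:

λ² = h²/(2mqV)
V = h²/(2mqλ²)
V = (6.626 × 10^-34 J·s)² / (2 × 3.34 × 10^-27 kg × 1.602 × 10^-19 C × (3.97 × 10^-11 m)²)
V = 2.60 × 10^-1 V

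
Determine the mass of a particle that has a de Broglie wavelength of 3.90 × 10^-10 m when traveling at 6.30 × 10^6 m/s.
2.70 × 10^-31 kg

From the de Broglie relation λ = h/(mv), we solve for m:

m = h/(λv)
m = (6.626 × 10^-34 J·s) / (3.90 × 10^-10 m × 6.30 × 10^6 m/s)
m = 2.70 × 10^-31 kg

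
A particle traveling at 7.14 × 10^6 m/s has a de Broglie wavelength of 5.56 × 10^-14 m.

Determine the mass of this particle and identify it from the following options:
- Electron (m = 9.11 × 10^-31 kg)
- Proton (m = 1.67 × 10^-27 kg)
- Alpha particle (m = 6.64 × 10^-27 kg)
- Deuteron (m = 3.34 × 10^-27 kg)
The particle is a proton.

From λ = h/(mv), solve for mass:

m = h/(λv)
m = (6.626 × 10^-34 J·s) / (5.56 × 10^-14 m × 7.14 × 10^6 m/s)
m = 1.67 × 10^-27 kg

Comparing with the listed masses, this is closest to a proton.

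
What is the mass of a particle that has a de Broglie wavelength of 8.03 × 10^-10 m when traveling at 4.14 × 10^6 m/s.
1.99 × 10^-31 kg

From the de Broglie relation λ = h/(mv), we solve for m:

m = h/(λv)
m = (6.626 × 10^-34 J·s) / (8.03 × 10^-10 m × 4.14 × 10^6 m/s)
m = 1.99 × 10^-31 kg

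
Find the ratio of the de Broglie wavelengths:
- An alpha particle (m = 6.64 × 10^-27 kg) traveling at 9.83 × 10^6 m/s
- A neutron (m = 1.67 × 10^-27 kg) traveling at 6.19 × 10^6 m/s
λ₁/λ₂ = 0.158

Using λ = h/(mv):

λ₁ = h/(m₁v₁) = 1.02 × 10^-14 m
λ₂ = h/(m₂v₂) = 6.41 × 10^-14 m

Ratio λ₁/λ₂ = (m₂v₂)/(m₁v₁)
         = (1.67 × 10^-27 kg × 6.19 × 10^6 m/s) / (6.64 × 10^-27 kg × 9.83 × 10^6 m/s)
         = 0.158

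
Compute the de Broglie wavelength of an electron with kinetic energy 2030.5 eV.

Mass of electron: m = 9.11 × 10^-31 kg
2.72 × 10^-11 m

Using λ = h/√(2mKE):

First convert KE to Joules: KE = 2030.5 eV = 3.253 × 10^-16 J

λ = h/√(2mKE)
λ = (6.626 × 10^-34 J·s) / √(2 × 9.11 × 10^-31 kg × 3.253 × 10^-16 J)
λ = 2.72 × 10^-11 m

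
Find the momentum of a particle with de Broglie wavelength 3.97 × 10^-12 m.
1.67 × 10^-22 kg·m/s

From the de Broglie relation λ = h/p, we solve for p:

p = h/λ
p = (6.626 × 10^-34 J·s) / (3.97 × 10^-12 m)
p = 1.67 × 10^-22 kg·m/s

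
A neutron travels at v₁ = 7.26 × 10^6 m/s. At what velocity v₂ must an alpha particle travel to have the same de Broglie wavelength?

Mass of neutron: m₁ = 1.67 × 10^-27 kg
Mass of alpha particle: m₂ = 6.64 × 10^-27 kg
v₂ = 1.83 × 10^6 m/s

For equal de Broglie wavelengths: λ₁ = λ₂

h/(m₁v₁) = h/(m₂v₂)
m₁v₁ = m₂v₂
v₂ = v₁ · (m₁/m₂)

v₂ = 7.26 × 10^6 m/s × (1.67 × 10^-27 kg / 6.64 × 10^-27 kg)
v₂ = 1.83 × 10^6 m/s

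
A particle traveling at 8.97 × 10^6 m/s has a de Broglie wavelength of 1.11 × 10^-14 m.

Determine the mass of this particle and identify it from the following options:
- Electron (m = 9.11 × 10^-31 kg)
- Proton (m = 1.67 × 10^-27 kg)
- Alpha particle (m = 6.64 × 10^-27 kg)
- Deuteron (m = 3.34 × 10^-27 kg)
The particle is an alpha particle.

From λ = h/(mv), solve for mass:

m = h/(λv)
m = (6.626 × 10^-34 J·s) / (1.11 × 10^-14 m × 8.97 × 10^6 m/s)
m = 6.65 × 10^-27 kg

Comparing with the listed masses, this is closest to an alpha particle.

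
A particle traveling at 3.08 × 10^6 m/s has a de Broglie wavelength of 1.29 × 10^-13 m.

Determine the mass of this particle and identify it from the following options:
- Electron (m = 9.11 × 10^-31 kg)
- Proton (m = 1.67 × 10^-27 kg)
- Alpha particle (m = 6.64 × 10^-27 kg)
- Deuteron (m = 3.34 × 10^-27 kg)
The particle is a proton.

From λ = h/(mv), solve for mass:

m = h/(λv)
m = (6.626 × 10^-34 J·s) / (1.29 × 10^-13 m × 3.08 × 10^6 m/s)
m = 1.67 × 10^-27 kg

Comparing with the listed masses, this is closest to a proton.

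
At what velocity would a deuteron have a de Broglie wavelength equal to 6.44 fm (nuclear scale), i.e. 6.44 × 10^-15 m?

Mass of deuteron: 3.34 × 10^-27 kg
3.08 × 10^7 m/s

From λ = h/(mv), solve for v:

v = h/(mλ)
v = (6.626 × 10^-34 J·s) / (3.34 × 10^-27 kg × 6.44 × 10^-15 m)
v = 3.08 × 10^7 m/s

Note: This velocity is 10.3% of the speed of light, so relativistic corrections would be needed for a more accurate calculation.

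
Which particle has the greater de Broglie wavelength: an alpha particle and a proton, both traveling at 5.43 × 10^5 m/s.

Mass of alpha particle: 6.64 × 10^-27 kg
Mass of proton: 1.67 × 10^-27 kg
The proton has the longer wavelength.

Using λ = h/(mv), since both particles have the same velocity, the wavelength depends only on mass.

For alpha particle: λ₁ = h/(m₁v) = 1.84 × 10^-13 m
For proton: λ₂ = h/(m₂v) = 7.31 × 10^-13 m

Since λ ∝ 1/m at constant velocity, the lighter particle has the longer wavelength.

The proton has the longer de Broglie wavelength.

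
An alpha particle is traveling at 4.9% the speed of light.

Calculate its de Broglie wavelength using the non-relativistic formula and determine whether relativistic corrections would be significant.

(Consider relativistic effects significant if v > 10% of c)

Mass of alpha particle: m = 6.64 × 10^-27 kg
No, relativistic corrections are not needed.

Using the non-relativistic de Broglie formula λ = h/(mv):

v = 4.9% × c = 1.469 × 10^7 m/s

λ = h/(mv)
λ = (6.626 × 10^-34 J·s) / (6.64 × 10^-27 kg × 1.469 × 10^7 m/s)
λ = 6.79 × 10^-15 m

Since v = 4.9% of c < 10% of c, relativistic corrections are NOT significant and this non-relativistic result is a good approximation.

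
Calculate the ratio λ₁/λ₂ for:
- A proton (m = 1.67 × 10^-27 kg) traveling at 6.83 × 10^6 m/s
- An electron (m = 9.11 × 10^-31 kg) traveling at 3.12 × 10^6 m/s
λ₁/λ₂ = 2.49 × 10^-4

Using λ = h/(mv):

λ₁ = h/(m₁v₁) = 5.81 × 10^-14 m
λ₂ = h/(m₂v₂) = 2.33 × 10^-10 m

Ratio λ₁/λ₂ = (m₂v₂)/(m₁v₁)
         = (9.11 × 10^-31 kg × 3.12 × 10^6 m/s) / (1.67 × 10^-27 kg × 6.83 × 10^6 m/s)
         = 2.49 × 10^-4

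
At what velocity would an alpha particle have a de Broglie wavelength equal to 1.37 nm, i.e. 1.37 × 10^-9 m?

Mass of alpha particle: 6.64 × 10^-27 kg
7.28 × 10^1 m/s

From λ = h/(mv), solve for v:

v = h/(mλ)
v = (6.626 × 10^-34 J·s) / (6.64 × 10^-27 kg × 1.37 × 10^-9 m)
v = 7.28 × 10^1 m/s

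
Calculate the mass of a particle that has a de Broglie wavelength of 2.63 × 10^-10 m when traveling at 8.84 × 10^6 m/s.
2.85 × 10^-31 kg

From the de Broglie relation λ = h/(mv), we solve for m:

m = h/(λv)
m = (6.626 × 10^-34 J·s) / (2.63 × 10^-10 m × 8.84 × 10^6 m/s)
m = 2.85 × 10^-31 kg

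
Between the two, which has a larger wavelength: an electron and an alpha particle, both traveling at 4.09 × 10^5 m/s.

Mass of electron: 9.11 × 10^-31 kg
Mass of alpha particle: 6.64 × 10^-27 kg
The electron has the longer wavelength.

Using λ = h/(mv), since both particles have the same velocity, the wavelength depends only on mass.

For electron: λ₁ = h/(m₁v) = 1.78 × 10^-9 m
For alpha particle: λ₂ = h/(m₂v) = 2.44 × 10^-13 m

Since λ ∝ 1/m at constant velocity, the lighter particle has the longer wavelength.

The electron has the longer de Broglie wavelength.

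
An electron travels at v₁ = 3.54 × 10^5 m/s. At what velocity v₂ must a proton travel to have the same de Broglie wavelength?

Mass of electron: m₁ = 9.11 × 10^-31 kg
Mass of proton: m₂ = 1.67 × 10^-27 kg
v₂ = 1.93 × 10^2 m/s

For equal de Broglie wavelengths: λ₁ = λ₂

h/(m₁v₁) = h/(m₂v₂)
m₁v₁ = m₂v₂
v₂ = v₁ · (m₁/m₂)

v₂ = 3.54 × 10^5 m/s × (9.11 × 10^-31 kg / 1.67 × 10^-27 kg)
v₂ = 1.93 × 10^2 m/s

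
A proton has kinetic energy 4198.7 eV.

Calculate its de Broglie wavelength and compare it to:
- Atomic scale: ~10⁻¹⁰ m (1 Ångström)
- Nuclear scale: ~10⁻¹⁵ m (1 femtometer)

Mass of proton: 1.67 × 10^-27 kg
λ = 4.42 × 10^-13 m, which is between nuclear and atomic scales.

Using λ = h/√(2mKE):

KE = 4198.7 eV = 6.727 × 10^-16 J

λ = h/√(2mKE)
λ = (6.626 × 10^-34 J·s) / √(2 × 1.67 × 10^-27 kg × 6.727 × 10^-16 J)
λ = 4.42 × 10^-13 m

Comparison:
- Atomic scale (10⁻¹⁰ m): λ is 0.0044× this size
- Nuclear scale (10⁻¹⁵ m): λ is 4.4e+02× this size

The wavelength is between nuclear and atomic scales.

This wavelength is appropriate for probing atomic structure but too large for nuclear physics experiments.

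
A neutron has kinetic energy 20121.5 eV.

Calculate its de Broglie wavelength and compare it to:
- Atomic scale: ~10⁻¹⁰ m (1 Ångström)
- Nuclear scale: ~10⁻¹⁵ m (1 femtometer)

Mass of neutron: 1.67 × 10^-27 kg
λ = 2.02 × 10^-13 m, which is between nuclear and atomic scales.

Using λ = h/√(2mKE):

KE = 20121.5 eV = 3.224 × 10^-15 J

λ = h/√(2mKE)
λ = (6.626 × 10^-34 J·s) / √(2 × 1.67 × 10^-27 kg × 3.224 × 10^-15 J)
λ = 2.02 × 10^-13 m

Comparison:
- Atomic scale (10⁻¹⁰ m): λ is 0.002× this size
- Nuclear scale (10⁻¹⁵ m): λ is 2e+02× this size

The wavelength is between nuclear and atomic scales.

This wavelength is appropriate for probing atomic structure but too large for nuclear physics experiments.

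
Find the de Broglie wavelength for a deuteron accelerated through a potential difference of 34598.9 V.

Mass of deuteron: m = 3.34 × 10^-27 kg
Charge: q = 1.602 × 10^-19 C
1.09 × 10^-13 m

When a particle is accelerated through voltage V, it gains kinetic energy KE = qV.

The de Broglie wavelength is then λ = h/√(2mqV):

λ = h/√(2mqV)
λ = (6.626 × 10^-34 J·s) / √(2 × 3.34 × 10^-27 kg × 1.602 × 10^-19 C × 34598.9 V)
λ = 1.09 × 10^-13 m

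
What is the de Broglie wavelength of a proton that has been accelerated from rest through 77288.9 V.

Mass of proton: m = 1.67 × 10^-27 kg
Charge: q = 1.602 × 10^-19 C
1.03 × 10^-13 m

When a particle is accelerated through voltage V, it gains kinetic energy KE = qV.

The de Broglie wavelength is then λ = h/√(2mqV):

λ = h/√(2mqV)
λ = (6.626 × 10^-34 J·s) / √(2 × 1.67 × 10^-27 kg × 1.602 × 10^-19 C × 77288.9 V)
λ = 1.03 × 10^-13 m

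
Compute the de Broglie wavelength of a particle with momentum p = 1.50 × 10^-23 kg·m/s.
4.42 × 10^-11 m

Using the de Broglie relation λ = h/p:

λ = h/p
λ = (6.626 × 10^-34 J·s) / (1.50 × 10^-23 kg·m/s)
λ = 4.42 × 10^-11 m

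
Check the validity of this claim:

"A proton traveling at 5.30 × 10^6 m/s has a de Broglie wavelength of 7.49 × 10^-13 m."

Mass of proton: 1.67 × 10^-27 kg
False

The claim is incorrect.

Using λ = h/(mv):
λ = (6.626 × 10^-34 J·s) / (1.67 × 10^-27 kg × 5.30 × 10^6 m/s)
λ = 7.49 × 10^-14 m

The actual wavelength differs from the claimed 7.49 × 10^-13 m.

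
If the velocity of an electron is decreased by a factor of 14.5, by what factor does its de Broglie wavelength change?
The wavelength increases by a factor of 14.5.

From λ = h/(mv), the wavelength is inversely proportional to velocity:

λ ∝ 1/v

If v → v/14.5, then λ → 14.5λ

When velocity is decreased by a factor of 14.5, the wavelength increases by a factor of 14.5.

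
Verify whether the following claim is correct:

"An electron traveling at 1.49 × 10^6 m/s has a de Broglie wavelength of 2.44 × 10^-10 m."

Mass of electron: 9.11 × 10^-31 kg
False

The claim is incorrect.

Using λ = h/(mv):
λ = (6.626 × 10^-34 J·s) / (9.11 × 10^-31 kg × 1.49 × 10^6 m/s)
λ = 4.88 × 10^-10 m

The actual wavelength differs from the claimed 2.44 × 10^-10 m.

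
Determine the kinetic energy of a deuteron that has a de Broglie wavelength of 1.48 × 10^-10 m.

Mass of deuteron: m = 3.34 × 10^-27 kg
3.00 × 10^-21 J (or 0.0187 eV)

From λ = h/√(2mKE), we solve for KE:

λ² = h²/(2mKE)
KE = h²/(2mλ²)
KE = (6.626 × 10^-34 J·s)² / (2 × 3.34 × 10^-27 kg × (1.48 × 10^-10 m)²)
KE = 3.00 × 10^-21 J
KE = 0.0187 eV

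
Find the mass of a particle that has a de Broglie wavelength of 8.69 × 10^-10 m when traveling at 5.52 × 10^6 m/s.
1.38 × 10^-31 kg

From the de Broglie relation λ = h/(mv), we solve for m:

m = h/(λv)
m = (6.626 × 10^-34 J·s) / (8.69 × 10^-10 m × 5.52 × 10^6 m/s)
m = 1.38 × 10^-31 kg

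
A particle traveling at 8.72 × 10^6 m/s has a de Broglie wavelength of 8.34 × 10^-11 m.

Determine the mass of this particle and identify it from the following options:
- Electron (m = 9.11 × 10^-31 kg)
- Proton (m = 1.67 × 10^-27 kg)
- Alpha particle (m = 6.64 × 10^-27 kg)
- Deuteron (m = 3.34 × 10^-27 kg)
The particle is an electron.

From λ = h/(mv), solve for mass:

m = h/(λv)
m = (6.626 × 10^-34 J·s) / (8.34 × 10^-11 m × 8.72 × 10^6 m/s)
m = 9.11 × 10^-31 kg

Comparing with the listed masses, this is closest to an electron.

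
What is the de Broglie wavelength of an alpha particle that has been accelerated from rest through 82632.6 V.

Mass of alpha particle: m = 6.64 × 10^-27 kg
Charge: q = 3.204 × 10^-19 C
3.53 × 10^-14 m

When a particle is accelerated through voltage V, it gains kinetic energy KE = qV.

The de Broglie wavelength is then λ = h/√(2mqV):

λ = h/√(2mqV)
λ = (6.626 × 10^-34 J·s) / √(2 × 6.64 × 10^-27 kg × 3.204 × 10^-19 C × 82632.6 V)
λ = 3.53 × 10^-14 m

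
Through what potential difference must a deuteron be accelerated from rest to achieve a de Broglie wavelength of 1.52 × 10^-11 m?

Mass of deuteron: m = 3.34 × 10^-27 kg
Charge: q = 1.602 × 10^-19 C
1.78 V

From λ = h/√(2mqV), we solve for V:

λ² = h²/(2mqV)
V = h²/(2mqλ²)
V = (6.626 × 10^-34 J·s)² / (2 × 3.34 × 10^-27 kg × 1.602 × 10^-19 C × (1.52 × 10^-11 m)²)
V = 1.78 V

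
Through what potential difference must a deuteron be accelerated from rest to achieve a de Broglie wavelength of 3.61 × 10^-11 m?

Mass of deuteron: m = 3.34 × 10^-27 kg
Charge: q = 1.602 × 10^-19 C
3.15 × 10^-1 V

From λ = h/√(2mqV), we solve for V:

λ² = h²/(2mqV)
V = h²/(2mqλ²)
V = (6.626 × 10^-34 J·s)² / (2 × 3.34 × 10^-27 kg × 1.602 × 10^-19 C × (3.61 × 10^-11 m)²)
V = 3.15 × 10^-1 V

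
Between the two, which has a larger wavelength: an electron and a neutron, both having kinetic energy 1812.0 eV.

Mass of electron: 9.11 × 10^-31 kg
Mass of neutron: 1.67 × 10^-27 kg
The electron has the longer wavelength.

Using λ = h/√(2mKE):

For electron: λ₁ = h/√(2m₁KE) = 2.88 × 10^-11 m
For neutron: λ₂ = h/√(2m₂KE) = 6.73 × 10^-13 m

Since λ ∝ 1/√m at constant kinetic energy, the lighter particle has the longer wavelength.

The electron has the longer de Broglie wavelength.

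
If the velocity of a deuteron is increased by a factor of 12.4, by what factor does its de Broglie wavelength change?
The wavelength decreases by a factor of 12.4.

From λ = h/(mv), the wavelength is inversely proportional to velocity:

λ ∝ 1/v

If v → 12.4v, then λ → λ/12.4

When velocity is increased by a factor of 12.4, the wavelength decreases by a factor of 12.4.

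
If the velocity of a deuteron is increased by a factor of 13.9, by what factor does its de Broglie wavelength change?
The wavelength decreases by a factor of 13.9.

From λ = h/(mv), the wavelength is inversely proportional to velocity:

λ ∝ 1/v

If v → 13.9v, then λ → λ/13.9

When velocity is increased by a factor of 13.9, the wavelength decreases by a factor of 13.9.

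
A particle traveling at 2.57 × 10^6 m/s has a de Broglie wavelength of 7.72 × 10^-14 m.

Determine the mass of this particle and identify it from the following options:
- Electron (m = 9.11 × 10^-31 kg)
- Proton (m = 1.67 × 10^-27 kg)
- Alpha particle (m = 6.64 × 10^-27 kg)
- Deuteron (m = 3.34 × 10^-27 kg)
The particle is a deuteron.

From λ = h/(mv), solve for mass:

m = h/(λv)
m = (6.626 × 10^-34 J·s) / (7.72 × 10^-14 m × 2.57 × 10^6 m/s)
m = 3.34 × 10^-27 kg

Comparing with the listed masses, this is closest to a deuteron.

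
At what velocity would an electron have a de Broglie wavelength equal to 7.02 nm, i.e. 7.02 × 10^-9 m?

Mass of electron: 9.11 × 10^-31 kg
1.04 × 10^5 m/s

From λ = h/(mv), solve for v:

v = h/(mλ)
v = (6.626 × 10^-34 J·s) / (9.11 × 10^-31 kg × 7.02 × 10^-9 m)
v = 1.04 × 10^5 m/s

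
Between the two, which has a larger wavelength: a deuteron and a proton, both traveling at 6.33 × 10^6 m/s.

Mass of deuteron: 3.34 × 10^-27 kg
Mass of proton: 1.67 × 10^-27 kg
The proton has the longer wavelength.

Using λ = h/(mv), since both particles have the same velocity, the wavelength depends only on mass.

For deuteron: λ₁ = h/(m₁v) = 3.13 × 10^-14 m
For proton: λ₂ = h/(m₂v) = 6.27 × 10^-14 m

Since λ ∝ 1/m at constant velocity, the lighter particle has the longer wavelength.

The proton has the longer de Broglie wavelength.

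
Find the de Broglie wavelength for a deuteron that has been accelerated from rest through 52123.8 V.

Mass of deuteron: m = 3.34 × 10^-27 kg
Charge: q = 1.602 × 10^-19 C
8.87 × 10^-14 m

When a particle is accelerated through voltage V, it gains kinetic energy KE = qV.

The de Broglie wavelength is then λ = h/√(2mqV):

λ = h/√(2mqV)
λ = (6.626 × 10^-34 J·s) / √(2 × 3.34 × 10^-27 kg × 1.602 × 10^-19 C × 52123.8 V)
λ = 8.87 × 10^-14 m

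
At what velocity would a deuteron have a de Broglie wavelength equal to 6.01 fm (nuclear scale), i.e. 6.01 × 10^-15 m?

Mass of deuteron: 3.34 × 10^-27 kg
3.30 × 10^7 m/s

From λ = h/(mv), solve for v:

v = h/(mλ)
v = (6.626 × 10^-34 J·s) / (3.34 × 10^-27 kg × 6.01 × 10^-15 m)
v = 3.30 × 10^7 m/s

Note: This velocity is 11.0% of the speed of light, so relativistic corrections would be needed for a more accurate calculation.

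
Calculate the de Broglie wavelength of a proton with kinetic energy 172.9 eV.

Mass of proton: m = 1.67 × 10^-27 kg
2.18 × 10^-12 m

Using λ = h/√(2mKE):

First convert KE to Joules: KE = 172.9 eV = 2.770 × 10^-17 J

λ = h/√(2mKE)
λ = (6.626 × 10^-34 J·s) / √(2 × 1.67 × 10^-27 kg × 2.770 × 10^-17 J)
λ = 2.18 × 10^-12 m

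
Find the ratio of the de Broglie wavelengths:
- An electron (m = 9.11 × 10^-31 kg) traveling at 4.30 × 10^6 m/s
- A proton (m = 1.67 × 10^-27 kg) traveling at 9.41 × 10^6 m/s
λ₁/λ₂ = 4.01 × 10^3

Using λ = h/(mv):

λ₁ = h/(m₁v₁) = 1.69 × 10^-10 m
λ₂ = h/(m₂v₂) = 4.22 × 10^-14 m

Ratio λ₁/λ₂ = (m₂v₂)/(m₁v₁)
         = (1.67 × 10^-27 kg × 9.41 × 10^6 m/s) / (9.11 × 10^-31 kg × 4.30 × 10^6 m/s)
         = 4.01 × 10^3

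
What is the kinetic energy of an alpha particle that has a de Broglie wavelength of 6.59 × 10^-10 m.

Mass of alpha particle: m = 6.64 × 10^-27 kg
7.61 × 10^-23 J (or 4.75 × 10^-4 eV)

From λ = h/√(2mKE), we solve for KE:

λ² = h²/(2mKE)
KE = h²/(2mλ²)
KE = (6.626 × 10^-34 J·s)² / (2 × 6.64 × 10^-27 kg × (6.59 × 10^-10 m)²)
KE = 7.61 × 10^-23 J
KE = 4.75 × 10^-4 eV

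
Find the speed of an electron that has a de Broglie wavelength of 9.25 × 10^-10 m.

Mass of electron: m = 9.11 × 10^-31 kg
7.86 × 10^5 m/s

From the de Broglie relation λ = h/(mv), we solve for v:

v = h/(mλ)
v = (6.626 × 10^-34 J·s) / (9.11 × 10^-31 kg × 9.25 × 10^-10 m)
v = 7.86 × 10^5 m/s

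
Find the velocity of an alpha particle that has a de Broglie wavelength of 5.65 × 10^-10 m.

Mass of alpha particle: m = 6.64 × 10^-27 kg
1.77 × 10^2 m/s

From the de Broglie relation λ = h/(mv), we solve for v:

v = h/(mλ)
v = (6.626 × 10^-34 J·s) / (6.64 × 10^-27 kg × 5.65 × 10^-10 m)
v = 1.77 × 10^2 m/s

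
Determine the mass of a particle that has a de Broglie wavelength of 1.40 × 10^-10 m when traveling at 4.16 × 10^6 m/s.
1.14 × 10^-30 kg

From the de Broglie relation λ = h/(mv), we solve for m:

m = h/(λv)
m = (6.626 × 10^-34 J·s) / (1.40 × 10^-10 m × 4.16 × 10^6 m/s)
m = 1.14 × 10^-30 kg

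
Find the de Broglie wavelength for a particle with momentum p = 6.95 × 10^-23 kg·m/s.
9.53 × 10^-12 m

Using the de Broglie relation λ = h/p:

λ = h/p
λ = (6.626 × 10^-34 J·s) / (6.95 × 10^-23 kg·m/s)
λ = 9.53 × 10^-12 m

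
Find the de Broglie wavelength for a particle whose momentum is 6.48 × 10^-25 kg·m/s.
1.02 × 10^-9 m

Using the de Broglie relation λ = h/p:

λ = h/p
λ = (6.626 × 10^-34 J·s) / (6.48 × 10^-25 kg·m/s)
λ = 1.02 × 10^-9 m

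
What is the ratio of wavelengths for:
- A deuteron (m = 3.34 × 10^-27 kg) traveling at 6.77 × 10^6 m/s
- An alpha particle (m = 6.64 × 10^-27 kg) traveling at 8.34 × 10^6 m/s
λ₁/λ₂ = 2.45

Using λ = h/(mv):

λ₁ = h/(m₁v₁) = 2.93 × 10^-14 m
λ₂ = h/(m₂v₂) = 1.20 × 10^-14 m

Ratio λ₁/λ₂ = (m₂v₂)/(m₁v₁)
         = (6.64 × 10^-27 kg × 8.34 × 10^6 m/s) / (3.34 × 10^-27 kg × 6.77 × 10^6 m/s)
         = 2.45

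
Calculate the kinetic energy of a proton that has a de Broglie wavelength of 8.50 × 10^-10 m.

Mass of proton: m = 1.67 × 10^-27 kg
1.82 × 10^-22 J (or 1.14 × 10^-3 eV)

From λ = h/√(2mKE), we solve for KE:

λ² = h²/(2mKE)
KE = h²/(2mλ²)
KE = (6.626 × 10^-34 J·s)² / (2 × 1.67 × 10^-27 kg × (8.50 × 10^-10 m)²)
KE = 1.82 × 10^-22 J
KE = 1.14 × 10^-3 eV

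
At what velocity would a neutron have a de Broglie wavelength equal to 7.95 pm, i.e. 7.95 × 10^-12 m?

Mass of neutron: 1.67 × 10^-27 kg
4.99 × 10^4 m/s

From λ = h/(mv), solve for v:

v = h/(mλ)
v = (6.626 × 10^-34 J·s) / (1.67 × 10^-27 kg × 7.95 × 10^-12 m)
v = 4.99 × 10^4 m/s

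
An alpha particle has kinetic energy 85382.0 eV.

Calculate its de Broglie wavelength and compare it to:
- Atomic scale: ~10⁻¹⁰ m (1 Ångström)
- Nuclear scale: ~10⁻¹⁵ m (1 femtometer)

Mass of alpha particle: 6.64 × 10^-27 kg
λ = 4.92 × 10^-14 m, which is between nuclear and atomic scales.

Using λ = h/√(2mKE):

KE = 85382.0 eV = 1.368 × 10^-14 J

λ = h/√(2mKE)
λ = (6.626 × 10^-34 J·s) / √(2 × 6.64 × 10^-27 kg × 1.368 × 10^-14 J)
λ = 4.92 × 10^-14 m

Comparison:
- Atomic scale (10⁻¹⁰ m): λ is 0.00049× this size
- Nuclear scale (10⁻¹⁵ m): λ is 49× this size

The wavelength is between nuclear and atomic scales.

This wavelength is appropriate for probing atomic structure but too large for nuclear physics experiments.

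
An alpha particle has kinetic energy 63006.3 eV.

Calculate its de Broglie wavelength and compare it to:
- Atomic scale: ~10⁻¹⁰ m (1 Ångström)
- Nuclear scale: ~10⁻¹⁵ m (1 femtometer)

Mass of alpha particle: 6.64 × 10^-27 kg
λ = 5.72 × 10^-14 m, which is between nuclear and atomic scales.

Using λ = h/√(2mKE):

KE = 63006.3 eV = 1.009 × 10^-14 J

λ = h/√(2mKE)
λ = (6.626 × 10^-34 J·s) / √(2 × 6.64 × 10^-27 kg × 1.009 × 10^-14 J)
λ = 5.72 × 10^-14 m

Comparison:
- Atomic scale (10⁻¹⁰ m): λ is 0.00057× this size
- Nuclear scale (10⁻¹⁵ m): λ is 57× this size

The wavelength is between nuclear and atomic scales.

This wavelength is appropriate for probing atomic structure but too large for nuclear physics experiments.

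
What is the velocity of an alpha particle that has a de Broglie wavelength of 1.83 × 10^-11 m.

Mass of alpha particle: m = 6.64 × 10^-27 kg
5.45 × 10^3 m/s

From the de Broglie relation λ = h/(mv), we solve for v:

v = h/(mλ)
v = (6.626 × 10^-34 J·s) / (6.64 × 10^-27 kg × 1.83 × 10^-11 m)
v = 5.45 × 10^3 m/s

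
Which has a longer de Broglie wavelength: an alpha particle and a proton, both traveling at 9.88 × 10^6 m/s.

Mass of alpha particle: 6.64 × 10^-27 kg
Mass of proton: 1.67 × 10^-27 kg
The proton has the longer wavelength.

Using λ = h/(mv), since both particles have the same velocity, the wavelength depends only on mass.

For alpha particle: λ₁ = h/(m₁v) = 1.01 × 10^-14 m
For proton: λ₂ = h/(m₂v) = 4.02 × 10^-14 m

Since λ ∝ 1/m at constant velocity, the lighter particle has the longer wavelength.

The proton has the longer de Broglie wavelength.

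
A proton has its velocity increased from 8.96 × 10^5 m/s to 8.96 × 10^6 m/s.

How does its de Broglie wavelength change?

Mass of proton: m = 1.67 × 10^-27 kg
The wavelength decreases by a factor of 10.

Using λ = h/(mv):

Initial wavelength: λ₁ = h/(mv₁) = 4.43 × 10^-13 m
Final wavelength: λ₂ = h/(mv₂) = 4.43 × 10^-14 m

Since λ ∝ 1/v, when velocity increases by a factor of 10, the wavelength decreases by a factor of 10.

λ₂/λ₁ = v₁/v₂ = 1/10

The wavelength decreases by a factor of 10.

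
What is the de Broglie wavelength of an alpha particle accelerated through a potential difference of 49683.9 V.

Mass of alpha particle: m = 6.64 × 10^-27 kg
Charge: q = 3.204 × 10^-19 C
4.56 × 10^-14 m

When a particle is accelerated through voltage V, it gains kinetic energy KE = qV.

The de Broglie wavelength is then λ = h/√(2mqV):

λ = h/√(2mqV)
λ = (6.626 × 10^-34 J·s) / √(2 × 6.64 × 10^-27 kg × 3.204 × 10^-19 C × 49683.9 V)
λ = 4.56 × 10^-14 m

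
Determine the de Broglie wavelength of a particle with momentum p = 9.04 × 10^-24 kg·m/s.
7.33 × 10^-11 m

Using the de Broglie relation λ = h/p:

λ = h/p
λ = (6.626 × 10^-34 J·s) / (9.04 × 10^-24 kg·m/s)
λ = 7.33 × 10^-11 m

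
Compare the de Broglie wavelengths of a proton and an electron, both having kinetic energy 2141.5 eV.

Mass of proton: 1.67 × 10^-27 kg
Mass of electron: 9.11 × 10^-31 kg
The electron has the longer wavelength.

Using λ = h/√(2mKE):

For proton: λ₁ = h/√(2m₁KE) = 6.19 × 10^-13 m
For electron: λ₂ = h/√(2m₂KE) = 2.65 × 10^-11 m

Since λ ∝ 1/√m at constant kinetic energy, the lighter particle has the longer wavelength.

The electron has the longer de Broglie wavelength.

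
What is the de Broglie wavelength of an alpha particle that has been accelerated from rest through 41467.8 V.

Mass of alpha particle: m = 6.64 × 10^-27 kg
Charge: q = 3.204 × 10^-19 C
4.99 × 10^-14 m

When a particle is accelerated through voltage V, it gains kinetic energy KE = qV.

The de Broglie wavelength is then λ = h/√(2mqV):

λ = h/√(2mqV)
λ = (6.626 × 10^-34 J·s) / √(2 × 6.64 × 10^-27 kg × 3.204 × 10^-19 C × 41467.8 V)
λ = 4.99 × 10^-14 m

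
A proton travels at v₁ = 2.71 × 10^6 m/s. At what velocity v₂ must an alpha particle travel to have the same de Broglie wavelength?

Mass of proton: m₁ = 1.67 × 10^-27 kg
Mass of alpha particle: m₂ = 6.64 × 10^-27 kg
v₂ = 6.82 × 10^5 m/s

For equal de Broglie wavelengths: λ₁ = λ₂

h/(m₁v₁) = h/(m₂v₂)
m₁v₁ = m₂v₂
v₂ = v₁ · (m₁/m₂)

v₂ = 2.71 × 10^6 m/s × (1.67 × 10^-27 kg / 6.64 × 10^-27 kg)
v₂ = 6.82 × 10^5 m/s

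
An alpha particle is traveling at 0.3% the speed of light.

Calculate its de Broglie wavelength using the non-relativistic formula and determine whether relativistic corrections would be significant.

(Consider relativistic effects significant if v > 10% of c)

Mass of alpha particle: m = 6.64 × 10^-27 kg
No, relativistic corrections are not needed.

Using the non-relativistic de Broglie formula λ = h/(mv):

v = 0.3% × c = 8.994 × 10^5 m/s

λ = h/(mv)
λ = (6.626 × 10^-34 J·s) / (6.64 × 10^-27 kg × 8.994 × 10^5 m/s)
λ = 1.11 × 10^-13 m

Since v = 0.3% of c < 10% of c, relativistic corrections are NOT significant and this non-relativistic result is a good approximation.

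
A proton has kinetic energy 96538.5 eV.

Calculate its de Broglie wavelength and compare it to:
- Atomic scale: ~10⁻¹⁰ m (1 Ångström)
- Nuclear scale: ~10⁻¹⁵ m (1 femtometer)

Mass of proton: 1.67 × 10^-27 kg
λ = 9.22 × 10^-14 m, which is between nuclear and atomic scales.

Using λ = h/√(2mKE):

KE = 96538.5 eV = 1.547 × 10^-14 J

λ = h/√(2mKE)
λ = (6.626 × 10^-34 J·s) / √(2 × 1.67 × 10^-27 kg × 1.547 × 10^-14 J)
λ = 9.22 × 10^-14 m

Comparison:
- Atomic scale (10⁻¹⁰ m): λ is 0.00092× this size
- Nuclear scale (10⁻¹⁵ m): λ is 92× this size

The wavelength is between nuclear and atomic scales.

This wavelength is appropriate for probing atomic structure but too large for nuclear physics experiments.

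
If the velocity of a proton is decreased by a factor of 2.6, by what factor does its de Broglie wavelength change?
The wavelength increases by a factor of 2.6.

From λ = h/(mv), the wavelength is inversely proportional to velocity:

λ ∝ 1/v

If v → v/2.6, then λ → 2.6λ

When velocity is decreased by a factor of 2.6, the wavelength increases by a factor of 2.6.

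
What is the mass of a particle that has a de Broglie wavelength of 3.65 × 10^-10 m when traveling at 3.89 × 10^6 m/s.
4.67 × 10^-31 kg

From the de Broglie relation λ = h/(mv), we solve for m:

m = h/(λv)
m = (6.626 × 10^-34 J·s) / (3.65 × 10^-10 m × 3.89 × 10^6 m/s)
m = 4.67 × 10^-31 kg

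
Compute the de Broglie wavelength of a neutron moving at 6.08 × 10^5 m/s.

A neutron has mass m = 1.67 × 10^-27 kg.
6.53 × 10^-13 m

Using the de Broglie relation λ = h/(mv):

λ = h/(mv)
λ = (6.626 × 10^-34 J·s) / (1.67 × 10^-27 kg × 6.08 × 10^5 m/s)
λ = 6.53 × 10^-13 m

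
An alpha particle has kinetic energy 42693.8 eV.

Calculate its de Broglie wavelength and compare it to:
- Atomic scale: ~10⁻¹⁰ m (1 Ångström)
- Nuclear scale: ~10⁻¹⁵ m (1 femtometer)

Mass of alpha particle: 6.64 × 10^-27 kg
λ = 6.95 × 10^-14 m, which is between nuclear and atomic scales.

Using λ = h/√(2mKE):

KE = 42693.8 eV = 6.840 × 10^-15 J

λ = h/√(2mKE)
λ = (6.626 × 10^-34 J·s) / √(2 × 6.64 × 10^-27 kg × 6.840 × 10^-15 J)
λ = 6.95 × 10^-14 m

Comparison:
- Atomic scale (10⁻¹⁰ m): λ is 0.0007× this size
- Nuclear scale (10⁻¹⁵ m): λ is 70× this size

The wavelength is between nuclear and atomic scales.

This wavelength is appropriate for probing atomic structure but too large for nuclear physics experiments.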